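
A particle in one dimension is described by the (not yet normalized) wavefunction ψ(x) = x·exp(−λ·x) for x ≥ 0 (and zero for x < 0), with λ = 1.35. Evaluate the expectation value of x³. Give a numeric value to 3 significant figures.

3.05

⟨x³⟩ = ∫ x³·|ψ|² dx / ∫|ψ|² dx (integrals over the domain).
Every integrand reduces to terms xʲ·e^(−2λx) on [0, ∞); use ∫₀^∞ xʲ·e^(−2λx) dx = j!/(2λ)^(j+1).
State is unnormalized: ∫|ψ|² dx = 0.10161, and ∫ψ*·x³·ψ dx = 0.30974, so ⟨x³⟩ = 0.30974 / 0.10161.
⟨x³⟩ = 3.0483.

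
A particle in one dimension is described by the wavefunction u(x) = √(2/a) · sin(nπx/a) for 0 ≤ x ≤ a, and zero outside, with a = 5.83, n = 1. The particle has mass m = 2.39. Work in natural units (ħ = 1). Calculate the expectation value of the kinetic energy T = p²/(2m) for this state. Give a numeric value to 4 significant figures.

T = −(ħ²/2m) d²/dx², so ⟨T⟩ = −(ħ²/2m) ∫ u*·u'' dx; with m = 2.39.
d/dx sin(nπx/a) = (nπ/a)·cos(nπx/a) and d²/dx² sin(nπx/a) = −(nπ/a)²·sin(nπx/a); on 0 ≤ x ≤ a, ∫sin²(nπx/a) dx = a/2 and ∫sin(nπx/a)·cos(nπx/a) dx = 0.
⟨T⟩ = 0.060748.

0.06075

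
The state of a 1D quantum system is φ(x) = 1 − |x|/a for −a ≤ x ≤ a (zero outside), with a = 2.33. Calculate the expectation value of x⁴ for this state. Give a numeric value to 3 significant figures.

⟨x⁴⟩ = ∫ x⁴·|φ|² dx / ∫|φ|² dx (integrals over the domain).
φ is even, so ∫ over [−a, a] = 2∫₀ᵃ with φ = 1 − x/a there: ∫₀ᵃ (1 − x/a)² dx = a/3, ∫₀ᵃ x²(1 − x/a)² dx = a³/30, ∫₀ᵃ x⁴(1 − x/a)² dx = a⁵/105.
State is unnormalized: ∫|φ|² dx = 1.5533, and ∫φ*·x⁴·φ dx = 1.3080, so ⟨x⁴⟩ = 1.3080 / 1.5533.
⟨x⁴⟩ = 0.84208.

0.842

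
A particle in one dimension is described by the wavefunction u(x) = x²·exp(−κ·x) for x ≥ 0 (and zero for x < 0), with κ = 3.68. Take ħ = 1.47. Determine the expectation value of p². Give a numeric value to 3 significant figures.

9.75

p² u = −ħ² d²u/dx²; ⟨p²⟩ = −ħ² ∫ u*·u'' dx / ∫|u|² dx.
Differentiate x²·exp(−κ·x) with the product rule; every integrand then reduces to terms xʲ·e^(−2κx) on [0, ∞), with ∫₀^∞ xʲ·e^(−2κx) dx = j!/(2κ)^(j+1).
State is unnormalized: ∫|u|² dx = 0.0011113, and ∫u*·(−ħ² u'') dx = 0.010840, so ⟨p²⟩ = 0.010840 / 0.0011113.
⟨p²⟩ = 9.7546.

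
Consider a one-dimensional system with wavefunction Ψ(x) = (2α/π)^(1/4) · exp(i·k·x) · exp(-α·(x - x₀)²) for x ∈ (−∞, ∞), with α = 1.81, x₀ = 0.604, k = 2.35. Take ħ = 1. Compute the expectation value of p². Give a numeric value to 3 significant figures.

7.33

p² Ψ = −ħ² d²Ψ/dx²; ⟨p²⟩ = −ħ² ∫ Ψ*·Ψ'' dx.
Gaussian moments (u = x − x₀): ∫u^(2j)·e^(−2αu²) du = (2j−1)!!/(4α)^j · √(π/(2α)), odd powers integrate to 0; here √(π/(2α)) = 0.93158. Derivatives: Ψ′ = (ik − 2αu)·Ψ, Ψ″ = ((ik − 2αu)² − 2α)·Ψ; the odd-in-u pieces drop out.
⟨p²⟩ = 7.3325.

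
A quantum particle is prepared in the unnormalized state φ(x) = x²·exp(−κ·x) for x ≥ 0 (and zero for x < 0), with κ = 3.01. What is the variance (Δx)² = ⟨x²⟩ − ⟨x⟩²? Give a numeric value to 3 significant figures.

Compute ⟨x⟩ and ⟨x²⟩ separately, then (Δx)² = ⟨x²⟩ − ⟨x⟩².
Every integrand reduces to terms xʲ·e^(−2κx) on [0, ∞); use ∫₀^∞ xʲ·e^(−2κx) dx = j!/(2κ)^(j+1).
Normalization: ∫|φ|² dx = 0.0030355.
⟨x⟩ = 0.83056 and ⟨x²⟩ = 0.82781.
(Δx)² = 0.82781 − (0.83056)² = 0.13797.

0.138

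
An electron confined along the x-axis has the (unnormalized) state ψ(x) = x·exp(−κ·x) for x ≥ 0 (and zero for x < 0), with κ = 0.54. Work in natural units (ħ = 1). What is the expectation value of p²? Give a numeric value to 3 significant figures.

0.292

p² ψ = −ħ² d²ψ/dx²; ⟨p²⟩ = −ħ² ∫ ψ*·ψ'' dx / ∫|ψ|² dx.
Differentiate x·exp(−κ·x) with the product rule; every integrand then reduces to terms xʲ·e^(−2κx) on [0, ∞), with ∫₀^∞ xʲ·e^(−2κx) dx = j!/(2κ)^(j+1).
State is unnormalized: ∫|ψ|² dx = 1.5877, and ∫ψ*·(−ħ² ψ'') dx = 0.46296, so ⟨p²⟩ = 0.46296 / 1.5877.
⟨p²⟩ = 0.29160.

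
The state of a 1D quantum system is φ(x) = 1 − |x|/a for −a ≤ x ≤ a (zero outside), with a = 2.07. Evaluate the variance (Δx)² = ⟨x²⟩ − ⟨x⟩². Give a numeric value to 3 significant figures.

0.428

Compute ⟨x⟩ and ⟨x²⟩ separately, then (Δx)² = ⟨x²⟩ − ⟨x⟩².
φ is even, so ∫ over [−a, a] = 2∫₀ᵃ with φ = 1 − x/a there: ∫₀ᵃ (1 − x/a)² dx = a/3, ∫₀ᵃ x²(1 − x/a)² dx = a³/30, ∫₀ᵃ x⁴(1 − x/a)² dx = a⁵/105.
Normalization: ∫|φ|² dx = 1.3800.
⟨x⟩ = 0.0000 and ⟨x²⟩ = 0.42849.
(Δx)² = 0.42849 − (0.0000)² = 0.42849.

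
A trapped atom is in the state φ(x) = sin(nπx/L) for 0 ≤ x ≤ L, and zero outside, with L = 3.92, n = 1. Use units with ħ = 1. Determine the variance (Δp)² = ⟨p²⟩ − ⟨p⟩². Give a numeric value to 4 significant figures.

Compute ⟨p⟩ and ⟨p²⟩ separately; (Δp)² = ⟨p²⟩ − ⟨p⟩².
d/dx sin(nπx/L) = (nπ/L)·cos(nπx/L) and d²/dx² sin(nπx/L) = −(nπ/L)²·sin(nπx/L); on 0 ≤ x ≤ L, ∫sin²(nπx/L) dx = L/2 and ∫sin(nπx/L)·cos(nπx/L) dx = 0.
Normalization: ∫|φ|² dx = 1.9600.
⟨p⟩ = 0.0000 and ⟨p²⟩ = 0.64228.
(Δp)² = 0.64228 − (0.0000)² = 0.64228.

0.6423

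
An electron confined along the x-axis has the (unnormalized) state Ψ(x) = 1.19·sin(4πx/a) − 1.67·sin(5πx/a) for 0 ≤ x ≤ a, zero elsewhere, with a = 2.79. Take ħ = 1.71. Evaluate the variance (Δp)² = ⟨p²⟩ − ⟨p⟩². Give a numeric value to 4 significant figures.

81.45

Compute ⟨p⟩ and ⟨p²⟩ separately; (Δp)² = ⟨p²⟩ − ⟨p⟩².
d²/dx² sin(jπx/a) = −(jπ/a)²·sin(jπx/a); on 0 ≤ x ≤ a, ∫sin²(jπx/a) dx = a/2 and ∫sin(jπx/a)·sin(lπx/a) dx = 0 for j ≠ l, so only diagonal terms survive in ∫|Ψ|² and ∫Ψ·Ψ″; ∫Ψ·Ψ′ dx = [Ψ²/2] between the walls = 0.
Normalization: ∫|Ψ|² dx = 5.8660.
⟨p⟩ = 0.0000 and ⟨p²⟩ = 81.451.
(Δp)² = 81.451 − (0.0000)² = 81.451.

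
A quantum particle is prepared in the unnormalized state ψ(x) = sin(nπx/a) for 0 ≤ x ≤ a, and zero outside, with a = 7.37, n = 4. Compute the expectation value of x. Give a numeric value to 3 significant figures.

3.69

⟨x⟩ = ∫ x·|ψ|² dx / ∫|ψ|² dx (integrals over the domain).
With sin²θ = (1 − cos2θ)/2 on 0 ≤ x ≤ a: ∫sin²(nπx/a) dx = a/2, ∫x·sin²(nπx/a) dx = a²/4, ∫x²·sin²(nπx/a) dx = a³·(1/6 − 1/(4n²π²)); higher powers xᵏ the same way, integrating xᵏ·cos(2nπx/a) by parts.
State is unnormalized: ∫|ψ|² dx = 3.6850, and ∫ψ*·x·ψ dx = 13.579, so ⟨x⟩ = 13.579 / 3.6850.
⟨x⟩ = 3.6850.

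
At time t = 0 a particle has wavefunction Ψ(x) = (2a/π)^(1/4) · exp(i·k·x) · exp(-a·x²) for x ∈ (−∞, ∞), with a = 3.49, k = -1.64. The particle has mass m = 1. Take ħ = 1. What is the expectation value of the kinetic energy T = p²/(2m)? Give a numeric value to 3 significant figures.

3.09

T = −(ħ²/2m) d²/dx², so ⟨T⟩ = −(ħ²/2m) ∫ Ψ*·Ψ'' dx; with m = 1.
Gaussian moments: ∫x^(2j)·e^(−2ax²) dx = (2j−1)!!/(4a)^j · √(π/(2a)), odd powers integrate to 0; here √(π/(2a)) = 0.67088. Derivatives: Ψ′ = (ik − 2ax)·Ψ, Ψ″ = ((ik − 2ax)² − 2a)·Ψ; the odd-in-x pieces drop out.
⟨T⟩ = 3.0898.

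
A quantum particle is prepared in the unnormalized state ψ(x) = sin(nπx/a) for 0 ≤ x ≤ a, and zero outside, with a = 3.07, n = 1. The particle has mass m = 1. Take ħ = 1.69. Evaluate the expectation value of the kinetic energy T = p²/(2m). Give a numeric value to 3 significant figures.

1.50

T = −(ħ²/2m) d²/dx², so ⟨T⟩ = −(ħ²/2m) ∫ ψ*·ψ'' dx / ∫|ψ|² dx; with m = 1.
d/dx sin(nπx/a) = (nπ/a)·cos(nπx/a) and d²/dx² sin(nπx/a) = −(nπ/a)²·sin(nπx/a); on 0 ≤ x ≤ a, ∫sin²(nπx/a) dx = a/2 and ∫sin(nπx/a)·cos(nπx/a) dx = 0.
State is unnormalized: ∫|ψ|² dx = 1.5350, and ∫ψ*·(−ħ²/2m · ψ'') dx = 2.2955, so ⟨T⟩ = 2.2955 / 1.5350.
⟨T⟩ = 1.4954.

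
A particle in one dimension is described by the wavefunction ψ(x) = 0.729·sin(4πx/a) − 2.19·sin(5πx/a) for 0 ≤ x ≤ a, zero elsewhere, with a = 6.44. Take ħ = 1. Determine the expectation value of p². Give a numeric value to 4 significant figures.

p² ψ = −ħ² d²ψ/dx²; ⟨p²⟩ = −ħ² ∫ ψ*·ψ'' dx / ∫|ψ|² dx.
d²/dx² sin(jπx/a) = −(jπ/a)²·sin(jπx/a); on 0 ≤ x ≤ a, ∫sin²(jπx/a) dx = a/2 and ∫sin(jπx/a)·sin(lπx/a) dx = 0 for j ≠ l, so only diagonal terms survive in ∫|ψ|² and ∫ψ·ψ″; ∫ψ·ψ′ dx = [ψ²/2] between the walls = 0.
State is unnormalized: ∫|ψ|² dx = 17.155, and ∫ψ*·(−ħ² ψ'') dx = 98.394, so ⟨p²⟩ = 98.394 / 17.155.
⟨p²⟩ = 5.7357.

5.736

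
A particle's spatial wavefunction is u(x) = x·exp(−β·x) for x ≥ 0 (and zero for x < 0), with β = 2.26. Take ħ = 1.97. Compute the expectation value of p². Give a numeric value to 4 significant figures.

19.82

p² u = −ħ² d²u/dx²; ⟨p²⟩ = −ħ² ∫ u*·u'' dx / ∫|u|² dx.
Differentiate x·exp(−β·x) with the product rule; every integrand then reduces to terms xʲ·e^(−2βx) on [0, ∞), with ∫₀^∞ xʲ·e^(−2βx) dx = j!/(2β)^(j+1).
State is unnormalized: ∫|u|² dx = 0.021658, and ∫u*·(−ħ² u'') dx = 0.42930, so ⟨p²⟩ = 0.42930 / 0.021658.
⟨p²⟩ = 19.822.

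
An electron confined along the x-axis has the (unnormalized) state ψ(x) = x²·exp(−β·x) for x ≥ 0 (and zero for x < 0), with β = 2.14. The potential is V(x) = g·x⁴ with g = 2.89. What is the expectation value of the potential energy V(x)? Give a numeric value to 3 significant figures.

14.5

⟨V⟩ = ∫ V(x)·|ψ|² dx / ∫|ψ|² dx.
Every integrand reduces to terms xʲ·e^(−2βx) on [0, ∞); use ∫₀^∞ xʲ·e^(−2βx) dx = j!/(2β)^(j+1).
State is unnormalized: ∫|ψ|² dx = 0.016711, and ∫ψ*·V(x)·ψ dx = 0.24178, so ⟨V⟩ = 0.24178 / 0.016711.
⟨V⟩ = 14.469.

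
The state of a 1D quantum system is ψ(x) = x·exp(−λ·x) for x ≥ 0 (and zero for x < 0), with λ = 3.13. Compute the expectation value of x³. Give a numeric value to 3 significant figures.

0.245

⟨x³⟩ = ∫ x³·|ψ|² dx / ∫|ψ|² dx (integrals over the domain).
Every integrand reduces to terms xʲ·e^(−2λx) on [0, ∞); use ∫₀^∞ xʲ·e^(−2λx) dx = j!/(2λ)^(j+1).
State is unnormalized: ∫|ψ|² dx = 0.0081528, and ∫ψ*·x³·ψ dx = 0.0019940, so ⟨x³⟩ = 0.0019940 / 0.0081528.
⟨x³⟩ = 0.24458.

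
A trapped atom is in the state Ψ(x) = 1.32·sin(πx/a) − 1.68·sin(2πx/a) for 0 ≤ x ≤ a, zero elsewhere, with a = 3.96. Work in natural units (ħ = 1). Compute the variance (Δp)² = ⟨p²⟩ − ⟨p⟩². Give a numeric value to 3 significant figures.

Compute ⟨p⟩ and ⟨p²⟩ separately; (Δp)² = ⟨p²⟩ − ⟨p⟩².
d²/dx² sin(jπx/a) = −(jπ/a)²·sin(jπx/a); on 0 ≤ x ≤ a, ∫sin²(jπx/a) dx = a/2 and ∫sin(jπx/a)·sin(lπx/a) dx = 0 for j ≠ l, so only diagonal terms survive in ∫|Ψ|² and ∫Ψ·Ψ″; ∫Ψ·Ψ′ dx = [Ψ²/2] between the walls = 0.
Normalization: ∫|Ψ|² dx = 9.0383.
⟨p⟩ = 0.0000 and ⟨p²⟩ = 1.7968.
(Δp)² = 1.7968 − (0.0000)² = 1.7968.

1.80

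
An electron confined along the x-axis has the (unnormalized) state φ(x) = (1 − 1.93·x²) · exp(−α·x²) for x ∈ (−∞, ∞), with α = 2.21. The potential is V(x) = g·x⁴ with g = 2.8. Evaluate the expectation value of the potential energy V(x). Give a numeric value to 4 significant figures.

⟨V⟩ = ∫ V(x)·|φ|² dx / ∫|φ|² dx.
Expand each integrand as polynomial × e^(−2αx²) and use ∫x^(2j)·e^(−2αx²) dx = (2j−1)!!/(4α)^j · √(π/(2α)), odd powers → 0; here √(π/(2α)) = 0.84307.
State is unnormalized: ∫|φ|² dx = 0.59550, and ∫φ*·V(x)·φ dx = 0.043957, so ⟨V⟩ = 0.043957 / 0.59550.
⟨V⟩ = 0.073816.

0.07382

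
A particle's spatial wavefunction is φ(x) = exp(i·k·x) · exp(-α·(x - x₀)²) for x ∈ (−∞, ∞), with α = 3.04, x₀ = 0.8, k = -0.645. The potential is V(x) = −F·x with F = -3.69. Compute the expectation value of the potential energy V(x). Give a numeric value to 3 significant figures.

2.95

⟨V⟩ = ∫ V(x)·|φ|² dx / ∫|φ|² dx.
Gaussian moments (u = x − x₀): ∫u^(2j)·e^(−2αu²) du = (2j−1)!!/(4α)^j · √(π/(2α)), odd powers integrate to 0; here √(π/(2α)) = 0.71882.
State is unnormalized: ∫|φ|² dx = 0.71882, and ∫φ*·V(x)·φ dx = 2.1220, so ⟨V⟩ = 2.1220 / 0.71882.
⟨V⟩ = 2.9520.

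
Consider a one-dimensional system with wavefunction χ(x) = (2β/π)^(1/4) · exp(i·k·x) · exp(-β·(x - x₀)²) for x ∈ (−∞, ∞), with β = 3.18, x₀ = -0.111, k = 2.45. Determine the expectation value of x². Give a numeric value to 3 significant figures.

⟨x²⟩ = ∫ x²·|χ|² dx (integrals over the domain).
Gaussian moments (u = x − x₀): ∫u^(2j)·e^(−2βu²) du = (2j−1)!!/(4β)^j · √(π/(2β)), odd powers integrate to 0; here √(π/(2β)) = 0.70282.
⟨x²⟩ = 0.090937.

0.0909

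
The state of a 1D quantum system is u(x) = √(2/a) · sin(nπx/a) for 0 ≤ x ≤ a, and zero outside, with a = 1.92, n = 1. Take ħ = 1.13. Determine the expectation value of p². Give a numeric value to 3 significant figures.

3.42

p² u = −ħ² d²u/dx²; ⟨p²⟩ = −ħ² ∫ u*·u'' dx.
d/dx sin(nπx/a) = (nπ/a)·cos(nπx/a) and d²/dx² sin(nπx/a) = −(nπ/a)²·sin(nπx/a); on 0 ≤ x ≤ a, ∫sin²(nπx/a) dx = a/2 and ∫sin(nπx/a)·cos(nπx/a) dx = 0.
⟨p²⟩ = 3.4186.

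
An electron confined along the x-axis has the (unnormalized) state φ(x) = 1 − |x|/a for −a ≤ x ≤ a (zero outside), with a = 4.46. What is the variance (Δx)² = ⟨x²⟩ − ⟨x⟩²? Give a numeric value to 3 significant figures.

Compute ⟨x⟩ and ⟨x²⟩ separately, then (Δx)² = ⟨x²⟩ − ⟨x⟩².
φ is even, so ∫ over [−a, a] = 2∫₀ᵃ with φ = 1 − x/a there: ∫₀ᵃ (1 − x/a)² dx = a/3, ∫₀ᵃ x²(1 − x/a)² dx = a³/30, ∫₀ᵃ x⁴(1 − x/a)² dx = a⁵/105.
Normalization: ∫|φ|² dx = 2.9733.
⟨x⟩ = 0.0000 and ⟨x²⟩ = 1.9892.
(Δx)² = 1.9892 − (0.0000)² = 1.9892.

1.99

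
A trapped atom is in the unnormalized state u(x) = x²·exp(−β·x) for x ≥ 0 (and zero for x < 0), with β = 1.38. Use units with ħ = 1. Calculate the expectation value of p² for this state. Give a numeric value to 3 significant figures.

p² u = −ħ² d²u/dx²; ⟨p²⟩ = −ħ² ∫ u*·u'' dx / ∫|u|² dx.
Differentiate x²·exp(−β·x) with the product rule; every integrand then reduces to terms xʲ·e^(−2βx) on [0, ∞), with ∫₀^∞ xʲ·e^(−2βx) dx = j!/(2β)^(j+1).
State is unnormalized: ∫|u|² dx = 0.14985, and ∫u*·(−ħ² u'') dx = 0.095127, so ⟨p²⟩ = 0.095127 / 0.14985.
⟨p²⟩ = 0.63480.

0.635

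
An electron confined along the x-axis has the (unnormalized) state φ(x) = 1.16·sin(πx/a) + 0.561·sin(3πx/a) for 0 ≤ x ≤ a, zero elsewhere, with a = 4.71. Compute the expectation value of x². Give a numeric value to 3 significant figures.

7.12

⟨x²⟩ = ∫ x²·|φ|² dx / ∫|φ|² dx (integrals over the domain).
On 0 ≤ x ≤ a (j ≠ l): ∫sin²(jπx/a) dx = a/2, ∫sin(jπx/a)·sin(lπx/a) dx = 0; diagonal moments ∫x·sin²(jπx/a) dx = a²/4, ∫x²·sin²(jπx/a) dx = a³·(1/6 − 1/(4j²π²)); cross terms ∫x·sin(jπx/a)·sin(lπx/a) dx = 0 for j + l even and −4jla²/(π²(j² − l²)²) for j + l odd, ∫x²·sin(jπx/a)·sin(lπx/a) dx = (−1)^(j+l)·4jla³/(π²(j² − l²)²); higher powers the same way via product-to-sum and parts.
State is unnormalized: ∫|φ|² dx = 3.9101, and ∫φ*·x²·φ dx = 27.843, so ⟨x²⟩ = 27.843 / 3.9101.
⟨x²⟩ = 7.1209.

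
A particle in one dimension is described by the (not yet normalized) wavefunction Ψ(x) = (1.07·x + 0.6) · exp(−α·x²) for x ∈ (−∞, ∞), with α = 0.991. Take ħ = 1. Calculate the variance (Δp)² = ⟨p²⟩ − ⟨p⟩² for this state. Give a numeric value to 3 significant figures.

1.87

Compute ⟨p⟩ and ⟨p²⟩ separately; (Δp)² = ⟨p²⟩ − ⟨p⟩².
Expand each integrand as polynomial × e^(−2αx²) and use ∫x^(2j)·e^(−2αx²) dx = (2j−1)!!/(4α)^j · √(π/(2α)), odd powers → 0; here √(π/(2α)) = 1.2590. Differentiate with the product rule, d/dx e^(−αx²) = −2αx·e^(−αx²).
Normalization: ∫|Ψ|² dx = 0.81687.
⟨p⟩ = 0.0000 and ⟨p²⟩ = 1.8733.
(Δp)² = 1.8733 − (0.0000)² = 1.8733.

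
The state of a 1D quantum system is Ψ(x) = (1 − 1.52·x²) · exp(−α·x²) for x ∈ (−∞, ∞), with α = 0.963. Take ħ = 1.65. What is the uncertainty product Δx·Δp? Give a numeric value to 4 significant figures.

Δx = √(⟨x²⟩−⟨x⟩²), Δp = √(⟨p²⟩−⟨p⟩²).
Expand each integrand as polynomial × e^(−2αx²) and use ∫x^(2j)·e^(−2αx²) dx = (2j−1)!!/(4α)^j · √(π/(2α)), odd powers → 0; here √(π/(2α)) = 1.2772. Differentiate with the product rule, d/dx e^(−αx²) = −2αx·e^(−αx²).
Normalization: ∫|Ψ|² dx = 0.86582.
⟨x⟩ = 0.0000, ⟨x²⟩ = 0.37070 ⇒ Δx = 0.60885.
⟨p⟩ = 0.0000, ⟨p²⟩ = 11.135 ⇒ Δp = 3.3369.
Δx·Δp = 2.0317.

2.032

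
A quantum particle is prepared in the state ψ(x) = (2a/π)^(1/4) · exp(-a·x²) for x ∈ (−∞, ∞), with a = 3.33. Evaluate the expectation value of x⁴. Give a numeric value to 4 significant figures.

0.01691

⟨x⁴⟩ = ∫ x⁴·|ψ|² dx (integrals over the domain).
Gaussian moments: ∫x^(2j)·e^(−2ax²) dx = (2j−1)!!/(4a)^j · √(π/(2a)), odd powers integrate to 0; here √(π/(2a)) = 0.68681.
⟨x⁴⟩ = 0.016909.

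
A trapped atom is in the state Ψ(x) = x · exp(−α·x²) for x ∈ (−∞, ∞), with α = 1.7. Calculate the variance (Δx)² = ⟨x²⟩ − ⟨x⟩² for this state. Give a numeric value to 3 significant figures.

Compute ⟨x⟩ and ⟨x²⟩ separately, then (Δx)² = ⟨x²⟩ − ⟨x⟩².
Expand each integrand as polynomial × e^(−2αx²) and use ∫x^(2j)·e^(−2αx²) dx = (2j−1)!!/(4α)^j · √(π/(2α)), odd powers → 0; here √(π/(2α)) = 0.96125.
Normalization: ∫|Ψ|² dx = 0.14136.
⟨x⟩ = 0.0000 and ⟨x²⟩ = 0.44118.
(Δx)² = 0.44118 − (0.0000)² = 0.44118.

0.441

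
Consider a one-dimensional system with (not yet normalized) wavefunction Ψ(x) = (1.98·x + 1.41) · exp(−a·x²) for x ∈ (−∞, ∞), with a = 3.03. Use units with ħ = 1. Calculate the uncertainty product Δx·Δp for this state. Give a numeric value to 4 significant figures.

0.5055

Δx = √(⟨x²⟩−⟨x⟩²), Δp = √(⟨p²⟩−⟨p⟩²).
Expand each integrand as polynomial × e^(−2ax²) and use ∫x^(2j)·e^(−2ax²) dx = (2j−1)!!/(4a)^j · √(π/(2a)), odd powers → 0; here √(π/(2a)) = 0.72001. Differentiate with the product rule, d/dx e^(−ax²) = −2ax·e^(−ax²).
Normalization: ∫|Ψ|² dx = 1.6644.
⟨x⟩ = 0.19930, ⟨x²⟩ = 0.10560 ⇒ Δx = 0.25667.
⟨p⟩ = 0.0000, ⟨p²⟩ = 3.8780 ⇒ Δp = 1.9693.
Δx·Δp = 0.50545.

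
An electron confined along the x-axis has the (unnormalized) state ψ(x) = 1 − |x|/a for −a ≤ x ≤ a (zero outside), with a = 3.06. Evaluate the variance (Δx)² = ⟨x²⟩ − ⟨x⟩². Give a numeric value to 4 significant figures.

0.9364

Compute ⟨x⟩ and ⟨x²⟩ separately, then (Δx)² = ⟨x²⟩ − ⟨x⟩².
ψ is even, so ∫ over [−a, a] = 2∫₀ᵃ with ψ = 1 − x/a there: ∫₀ᵃ (1 − x/a)² dx = a/3, ∫₀ᵃ x²(1 − x/a)² dx = a³/30, ∫₀ᵃ x⁴(1 − x/a)² dx = a⁵/105.
Normalization: ∫|ψ|² dx = 2.0400.
⟨x⟩ = 0.0000 and ⟨x²⟩ = 0.93636.
(Δx)² = 0.93636 − (0.0000)² = 0.93636.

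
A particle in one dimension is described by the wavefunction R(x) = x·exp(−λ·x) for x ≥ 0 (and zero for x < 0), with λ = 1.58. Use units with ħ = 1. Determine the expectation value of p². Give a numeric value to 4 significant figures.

p² R = −ħ² d²R/dx²; ⟨p²⟩ = −ħ² ∫ R*·R'' dx / ∫|R|² dx.
Differentiate x·exp(−λ·x) with the product rule; every integrand then reduces to terms xʲ·e^(−2λx) on [0, ∞), with ∫₀^∞ xʲ·e^(−2λx) dx = j!/(2λ)^(j+1).
State is unnormalized: ∫|R|² dx = 0.063382, and ∫R*·(−ħ² R'') dx = 0.15823, so ⟨p²⟩ = 0.15823 / 0.063382.
⟨p²⟩ = 2.4964.

2.496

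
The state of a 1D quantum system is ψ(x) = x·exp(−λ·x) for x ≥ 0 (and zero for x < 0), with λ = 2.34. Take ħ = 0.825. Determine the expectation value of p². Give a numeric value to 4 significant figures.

3.727

p² ψ = −ħ² d²ψ/dx²; ⟨p²⟩ = −ħ² ∫ ψ*·ψ'' dx / ∫|ψ|² dx.
Differentiate x·exp(−λ·x) with the product rule; every integrand then reduces to terms xʲ·e^(−2λx) on [0, ∞), with ∫₀^∞ xʲ·e^(−2λx) dx = j!/(2λ)^(j+1).
State is unnormalized: ∫|ψ|² dx = 0.019512, and ∫ψ*·(−ħ² ψ'') dx = 0.072716, so ⟨p²⟩ = 0.072716 / 0.019512.
⟨p²⟩ = 3.7268.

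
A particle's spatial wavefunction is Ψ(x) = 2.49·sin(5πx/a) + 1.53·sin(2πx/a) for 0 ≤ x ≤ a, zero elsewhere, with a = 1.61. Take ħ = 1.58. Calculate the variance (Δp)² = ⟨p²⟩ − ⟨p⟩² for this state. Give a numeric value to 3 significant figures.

183.

Compute ⟨p⟩ and ⟨p²⟩ separately; (Δp)² = ⟨p²⟩ − ⟨p⟩².
d²/dx² sin(jπx/a) = −(jπ/a)²·sin(jπx/a); on 0 ≤ x ≤ a, ∫sin²(jπx/a) dx = a/2 and ∫sin(jπx/a)·sin(lπx/a) dx = 0 for j ≠ l, so only diagonal terms survive in ∫|Ψ|² and ∫Ψ·Ψ″; ∫Ψ·Ψ′ dx = [Ψ²/2] between the walls = 0.
Normalization: ∫|Ψ|² dx = 6.8755.
⟨p⟩ = 0.0000 and ⟨p²⟩ = 182.92.
(Δp)² = 182.92 − (0.0000)² = 182.92.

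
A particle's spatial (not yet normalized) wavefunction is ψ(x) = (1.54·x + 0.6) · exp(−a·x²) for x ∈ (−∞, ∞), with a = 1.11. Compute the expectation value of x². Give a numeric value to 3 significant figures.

⟨x²⟩ = ∫ x²·|ψ|² dx / ∫|ψ|² dx (integrals over the domain).
Expand each integrand as polynomial × e^(−2ax²) and use ∫x^(2j)·e^(−2ax²) dx = (2j−1)!!/(4a)^j · √(π/(2a)), odd powers → 0; here √(π/(2a)) = 1.1896.
State is unnormalized: ∫|ψ|² dx = 1.0637, and ∫ψ*·x²·ψ dx = 0.52579, so ⟨x²⟩ = 0.52579 / 1.0637.
⟨x²⟩ = 0.49432.

0.494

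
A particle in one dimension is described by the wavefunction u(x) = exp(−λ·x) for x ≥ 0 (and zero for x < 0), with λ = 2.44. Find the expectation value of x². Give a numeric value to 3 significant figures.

0.0840

⟨x²⟩ = ∫ x²·|u|² dx / ∫|u|² dx (integrals over the domain).
Every integrand reduces to terms xʲ·e^(−2λx) on [0, ∞); use ∫₀^∞ xʲ·e^(−2λx) dx = j!/(2λ)^(j+1).
State is unnormalized: ∫|u|² dx = 0.20492, and ∫u*·x²·u dx = 0.017210, so ⟨x²⟩ = 0.017210 / 0.20492.
⟨x²⟩ = 0.083983.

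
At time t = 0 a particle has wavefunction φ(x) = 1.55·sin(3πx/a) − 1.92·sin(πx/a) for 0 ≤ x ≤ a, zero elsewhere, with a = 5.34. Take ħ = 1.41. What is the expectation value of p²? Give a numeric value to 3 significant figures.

2.86

p² φ = −ħ² d²φ/dx²; ⟨p²⟩ = −ħ² ∫ φ*·φ'' dx / ∫|φ|² dx.
d²/dx² sin(jπx/a) = −(jπ/a)²·sin(jπx/a); on 0 ≤ x ≤ a, ∫sin²(jπx/a) dx = a/2 and ∫sin(jπx/a)·sin(lπx/a) dx = 0 for j ≠ l, so only diagonal terms survive in ∫|φ|² and ∫φ·φ″; ∫φ·φ′ dx = [φ²/2] between the walls = 0.
State is unnormalized: ∫|φ|² dx = 16.257, and ∫φ*·(−ħ² φ'') dx = 46.499, so ⟨p²⟩ = 46.499 / 16.257.
⟨p²⟩ = 2.8602.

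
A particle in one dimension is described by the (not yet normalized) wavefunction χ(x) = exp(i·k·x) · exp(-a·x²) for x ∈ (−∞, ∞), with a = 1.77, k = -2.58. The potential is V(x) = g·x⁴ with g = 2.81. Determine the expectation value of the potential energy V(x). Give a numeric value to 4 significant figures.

0.1682

⟨V⟩ = ∫ V(x)·|χ|² dx / ∫|χ|² dx.
Gaussian moments: ∫x^(2j)·e^(−2ax²) dx = (2j−1)!!/(4a)^j · √(π/(2a)), odd powers integrate to 0; here √(π/(2a)) = 0.94205.
State is unnormalized: ∫|χ|² dx = 0.94205, and ∫χ*·V(x)·χ dx = 0.15843, so ⟨V⟩ = 0.15843 / 0.94205.
⟨V⟩ = 0.16817.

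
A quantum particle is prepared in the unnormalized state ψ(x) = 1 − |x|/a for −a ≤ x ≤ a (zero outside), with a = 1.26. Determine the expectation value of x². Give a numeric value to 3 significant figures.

⟨x²⟩ = ∫ x²·|ψ|² dx / ∫|ψ|² dx (integrals over the domain).
ψ is even, so ∫ over [−a, a] = 2∫₀ᵃ with ψ = 1 − x/a there: ∫₀ᵃ (1 − x/a)² dx = a/3, ∫₀ᵃ x²(1 − x/a)² dx = a³/30, ∫₀ᵃ x⁴(1 − x/a)² dx = a⁵/105.
State is unnormalized: ∫|ψ|² dx = 0.84000, and ∫ψ*·x²·ψ dx = 0.13336, so ⟨x²⟩ = 0.13336 / 0.84000.
⟨x²⟩ = 0.15876.

0.159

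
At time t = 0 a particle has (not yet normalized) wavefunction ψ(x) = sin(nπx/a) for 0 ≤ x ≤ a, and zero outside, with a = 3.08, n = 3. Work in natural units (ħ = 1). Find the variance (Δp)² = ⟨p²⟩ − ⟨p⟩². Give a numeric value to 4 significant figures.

Compute ⟨p⟩ and ⟨p²⟩ separately; (Δp)² = ⟨p²⟩ − ⟨p⟩².
d/dx sin(nπx/a) = (nπ/a)·cos(nπx/a) and d²/dx² sin(nπx/a) = −(nπ/a)²·sin(nπx/a); on 0 ≤ x ≤ a, ∫sin²(nπx/a) dx = a/2 and ∫sin(nπx/a)·cos(nπx/a) dx = 0.
Normalization: ∫|ψ|² dx = 1.5400.
⟨p⟩ = 0.0000 and ⟨p²⟩ = 9.3636.
(Δp)² = 9.3636 − (0.0000)² = 9.3636.

9.364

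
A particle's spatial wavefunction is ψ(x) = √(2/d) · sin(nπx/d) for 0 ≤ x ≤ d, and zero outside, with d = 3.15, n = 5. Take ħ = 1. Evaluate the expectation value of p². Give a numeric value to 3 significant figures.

p² ψ = −ħ² d²ψ/dx²; ⟨p²⟩ = −ħ² ∫ ψ*·ψ'' dx.
d/dx sin(nπx/d) = (nπ/d)·cos(nπx/d) and d²/dx² sin(nπx/d) = −(nπ/d)²·sin(nπx/d); on 0 ≤ x ≤ d, ∫sin²(nπx/d) dx = d/2 and ∫sin(nπx/d)·cos(nπx/d) dx = 0.
⟨p²⟩ = 24.867.

24.9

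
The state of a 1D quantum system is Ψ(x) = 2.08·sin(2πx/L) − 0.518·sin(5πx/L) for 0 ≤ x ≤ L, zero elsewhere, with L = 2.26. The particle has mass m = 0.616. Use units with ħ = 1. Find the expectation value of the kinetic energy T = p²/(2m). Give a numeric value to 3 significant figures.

8.20

T = −(ħ²/2m) d²/dx², so ⟨T⟩ = −(ħ²/2m) ∫ Ψ*·Ψ'' dx / ∫|Ψ|² dx; with m = 0.616.
d²/dx² sin(jπx/L) = −(jπ/L)²·sin(jπx/L); on 0 ≤ x ≤ L, ∫sin²(jπx/L) dx = L/2 and ∫sin(jπx/L)·sin(lπx/L) dx = 0 for j ≠ l, so only diagonal terms survive in ∫|Ψ|² and ∫Ψ·Ψ″; ∫Ψ·Ψ′ dx = [Ψ²/2] between the walls = 0.
State is unnormalized: ∫|Ψ|² dx = 5.1920, and ∫Ψ*·(−ħ²/2m · Ψ'') dx = 42.561, so ⟨T⟩ = 42.561 / 5.1920.
⟨T⟩ = 8.1973.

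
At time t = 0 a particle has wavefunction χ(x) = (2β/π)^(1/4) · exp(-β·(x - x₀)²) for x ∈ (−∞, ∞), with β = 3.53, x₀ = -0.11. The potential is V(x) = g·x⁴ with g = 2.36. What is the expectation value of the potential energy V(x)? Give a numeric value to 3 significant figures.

0.0480

⟨V⟩ = ∫ V(x)·|χ|² dx.
Gaussian moments (u = x − x₀): ∫u^(2j)·e^(−2βu²) du = (2j−1)!!/(4β)^j · √(π/(2β)), odd powers integrate to 0; here √(π/(2β)) = 0.66707.
⟨V⟩ = 0.047991.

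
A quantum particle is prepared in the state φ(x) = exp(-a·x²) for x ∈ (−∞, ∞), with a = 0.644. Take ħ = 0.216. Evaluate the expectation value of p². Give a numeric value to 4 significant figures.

p² φ = −ħ² d²φ/dx²; ⟨p²⟩ = −ħ² ∫ φ*·φ'' dx / ∫|φ|² dx.
Gaussian moments: ∫x^(2j)·e^(−2ax²) dx = (2j−1)!!/(4a)^j · √(π/(2a)), odd powers integrate to 0; here √(π/(2a)) = 1.5618. Derivatives: d/dx e^(−ax²) = −2ax·e^(−ax²), d²/dx² e^(−ax²) = (4a²x² − 2a)·e^(−ax²).
State is unnormalized: ∫|φ|² dx = 1.5618, and ∫φ*·(−ħ² φ'') dx = 0.046926, so ⟨p²⟩ = 0.046926 / 1.5618.
⟨p²⟩ = 0.030046.

0.03005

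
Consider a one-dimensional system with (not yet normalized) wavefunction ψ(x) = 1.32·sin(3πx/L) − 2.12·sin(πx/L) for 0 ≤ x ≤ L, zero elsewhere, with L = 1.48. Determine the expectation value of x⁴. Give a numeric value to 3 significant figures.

0.383

⟨x⁴⟩ = ∫ x⁴·|ψ|² dx / ∫|ψ|² dx (integrals over the domain).
On 0 ≤ x ≤ L (j ≠ l): ∫sin²(jπx/L) dx = L/2, ∫sin(jπx/L)·sin(lπx/L) dx = 0; diagonal moments ∫x·sin²(jπx/L) dx = L²/4, ∫x²·sin²(jπx/L) dx = L³·(1/6 − 1/(4j²π²)); cross terms ∫x·sin(jπx/L)·sin(lπx/L) dx = 0 for j + l even and −4jlL²/(π²(j² − l²)²) for j + l odd, ∫x²·sin(jπx/L)·sin(lπx/L) dx = (−1)^(j+l)·4jlL³/(π²(j² − l²)²); higher powers the same way via product-to-sum and parts.
State is unnormalized: ∫|ψ|² dx = 4.6152, and ∫ψ*·x⁴·ψ dx = 1.7660, so ⟨x⁴⟩ = 1.7660 / 4.6152.
⟨x⁴⟩ = 0.38264.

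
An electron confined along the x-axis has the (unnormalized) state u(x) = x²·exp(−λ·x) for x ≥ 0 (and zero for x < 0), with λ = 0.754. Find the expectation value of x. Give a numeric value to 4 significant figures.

3.316

⟨x⟩ = ∫ x·|u|² dx / ∫|u|² dx (integrals over the domain).
Every integrand reduces to terms xʲ·e^(−2λx) on [0, ∞); use ∫₀^∞ xʲ·e^(−2λx) dx = j!/(2λ)^(j+1).
State is unnormalized: ∫|u|² dx = 3.0775, and ∫u*·x·u dx = 10.204, so ⟨x⟩ = 10.204 / 3.0775.
⟨x⟩ = 3.3156.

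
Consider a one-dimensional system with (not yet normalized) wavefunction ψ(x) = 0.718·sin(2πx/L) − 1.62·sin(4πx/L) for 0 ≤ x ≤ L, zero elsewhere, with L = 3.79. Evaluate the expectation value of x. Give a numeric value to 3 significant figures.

1.90

⟨x⟩ = ∫ x·|ψ|² dx / ∫|ψ|² dx (integrals over the domain).
On 0 ≤ x ≤ L (j ≠ l): ∫sin²(jπx/L) dx = L/2, ∫sin(jπx/L)·sin(lπx/L) dx = 0; diagonal moments ∫x·sin²(jπx/L) dx = L²/4, ∫x²·sin²(jπx/L) dx = L³·(1/6 − 1/(4j²π²)); cross terms ∫x·sin(jπx/L)·sin(lπx/L) dx = 0 for j + l even and −4jlL²/(π²(j² − l²)²) for j + l odd, ∫x²·sin(jπx/L)·sin(lπx/L) dx = (−1)^(j+l)·4jlL³/(π²(j² − l²)²); higher powers the same way via product-to-sum and parts.
State is unnormalized: ∫|ψ|² dx = 5.9502, and ∫ψ*·x·ψ dx = 11.276, so ⟨x⟩ = 11.276 / 5.9502.
⟨x⟩ = 1.8950.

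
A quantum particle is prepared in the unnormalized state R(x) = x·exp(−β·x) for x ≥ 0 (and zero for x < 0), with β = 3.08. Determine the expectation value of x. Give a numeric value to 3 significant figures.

0.487

⟨x⟩ = ∫ x·|R|² dx / ∫|R|² dx (integrals over the domain).
Every integrand reduces to terms xʲ·e^(−2βx) on [0, ∞); use ∫₀^∞ xʲ·e^(−2βx) dx = j!/(2β)^(j+1).
State is unnormalized: ∫|R|² dx = 0.0085563, and ∫R*·x·R dx = 0.0041670, so ⟨x⟩ = 0.0041670 / 0.0085563.
⟨x⟩ = 0.48701.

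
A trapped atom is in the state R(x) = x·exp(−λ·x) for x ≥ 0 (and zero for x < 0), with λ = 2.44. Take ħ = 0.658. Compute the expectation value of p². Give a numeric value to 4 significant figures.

2.578

p² R = −ħ² d²R/dx²; ⟨p²⟩ = −ħ² ∫ R*·R'' dx / ∫|R|² dx.
Differentiate x·exp(−λ·x) with the product rule; every integrand then reduces to terms xʲ·e^(−2λx) on [0, ∞), with ∫₀^∞ xʲ·e^(−2λx) dx = j!/(2λ)^(j+1).
State is unnormalized: ∫|R|² dx = 0.017210, and ∫R*·(−ħ² R'') dx = 0.044361, so ⟨p²⟩ = 0.044361 / 0.017210.
⟨p²⟩ = 2.5777.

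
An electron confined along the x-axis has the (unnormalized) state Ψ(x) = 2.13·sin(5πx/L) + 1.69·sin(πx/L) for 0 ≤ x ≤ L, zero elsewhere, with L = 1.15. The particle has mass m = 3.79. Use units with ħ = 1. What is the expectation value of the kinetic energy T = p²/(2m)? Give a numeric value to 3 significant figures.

15.5

T = −(ħ²/2m) d²/dx², so ⟨T⟩ = −(ħ²/2m) ∫ Ψ*·Ψ'' dx / ∫|Ψ|² dx; with m = 3.79.
d²/dx² sin(jπx/L) = −(jπ/L)²·sin(jπx/L); on 0 ≤ x ≤ L, ∫sin²(jπx/L) dx = L/2 and ∫sin(jπx/L)·sin(lπx/L) dx = 0 for j ≠ l, so only diagonal terms survive in ∫|Ψ|² and ∫Ψ·Ψ″; ∫Ψ·Ψ′ dx = [Ψ²/2] between the walls = 0.
State is unnormalized: ∫|Ψ|² dx = 4.2510, and ∫Ψ*·(−ħ²/2m · Ψ'') dx = 65.827, so ⟨T⟩ = 65.827 / 4.2510.
⟨T⟩ = 15.485.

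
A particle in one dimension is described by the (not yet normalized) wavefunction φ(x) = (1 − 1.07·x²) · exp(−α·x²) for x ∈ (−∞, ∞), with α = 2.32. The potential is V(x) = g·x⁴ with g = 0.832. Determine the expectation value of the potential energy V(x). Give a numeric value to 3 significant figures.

⟨V⟩ = ∫ V(x)·|φ|² dx / ∫|φ|² dx.
Expand each integrand as polynomial × e^(−2αx²) and use ∫x^(2j)·e^(−2αx²) dx = (2j−1)!!/(4α)^j · √(π/(2α)), odd powers → 0; here √(π/(2α)) = 0.82284.
State is unnormalized: ∫|φ|² dx = 0.66591, and ∫φ*·V(x)·φ dx = 0.0074477, so ⟨V⟩ = 0.0074477 / 0.66591.
⟨V⟩ = 0.011184.

0.0112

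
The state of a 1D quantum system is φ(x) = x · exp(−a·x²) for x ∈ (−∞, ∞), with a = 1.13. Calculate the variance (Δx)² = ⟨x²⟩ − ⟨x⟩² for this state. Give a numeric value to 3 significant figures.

Compute ⟨x⟩ and ⟨x²⟩ separately, then (Δx)² = ⟨x²⟩ − ⟨x⟩².
Expand each integrand as polynomial × e^(−2ax²) and use ∫x^(2j)·e^(−2ax²) dx = (2j−1)!!/(4a)^j · √(π/(2a)), odd powers → 0; here √(π/(2a)) = 1.1790.
Normalization: ∫|φ|² dx = 0.26084.
⟨x⟩ = 0.0000 and ⟨x²⟩ = 0.66372.
(Δx)² = 0.66372 − (0.0000)² = 0.66372.

0.664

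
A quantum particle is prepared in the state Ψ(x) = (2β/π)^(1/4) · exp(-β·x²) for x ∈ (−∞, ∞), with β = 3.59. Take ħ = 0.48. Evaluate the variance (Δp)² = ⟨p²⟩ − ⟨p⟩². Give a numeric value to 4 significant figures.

Compute ⟨p⟩ and ⟨p²⟩ separately; (Δp)² = ⟨p²⟩ − ⟨p⟩².
Gaussian moments: ∫x^(2j)·e^(−2βx²) dx = (2j−1)!!/(4β)^j · √(π/(2β)), odd powers integrate to 0; here √(π/(2β)) = 0.66147. Derivatives: d/dx e^(−βx²) = −2βx·e^(−βx²), d²/dx² e^(−βx²) = (4β²x² − 2β)·e^(−βx²).
⟨p⟩ = 0.0000 and ⟨p²⟩ = 0.82714.
(Δp)² = 0.82714 − (0.0000)² = 0.82714.

0.8271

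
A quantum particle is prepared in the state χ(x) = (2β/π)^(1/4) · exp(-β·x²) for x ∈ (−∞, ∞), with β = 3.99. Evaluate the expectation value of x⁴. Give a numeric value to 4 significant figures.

0.01178

⟨x⁴⟩ = ∫ x⁴·|χ|² dx (integrals over the domain).
Gaussian moments: ∫x^(2j)·e^(−2βx²) dx = (2j−1)!!/(4β)^j · √(π/(2β)), odd powers integrate to 0; here √(π/(2β)) = 0.62744.
⟨x⁴⟩ = 0.011778.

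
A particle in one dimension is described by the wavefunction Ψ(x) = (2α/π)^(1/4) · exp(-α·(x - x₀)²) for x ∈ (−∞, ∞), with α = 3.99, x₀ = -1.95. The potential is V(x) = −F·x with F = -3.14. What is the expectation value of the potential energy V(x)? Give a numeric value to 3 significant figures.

-6.12

⟨V⟩ = ∫ V(x)·|Ψ|² dx.
Gaussian moments (u = x − x₀): ∫u^(2j)·e^(−2αu²) du = (2j−1)!!/(4α)^j · √(π/(2α)), odd powers integrate to 0; here √(π/(2α)) = 0.62744.
⟨V⟩ = -6.1230.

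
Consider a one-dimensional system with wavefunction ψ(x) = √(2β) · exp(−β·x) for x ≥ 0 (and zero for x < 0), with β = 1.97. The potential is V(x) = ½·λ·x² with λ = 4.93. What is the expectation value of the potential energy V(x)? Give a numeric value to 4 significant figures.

0.3176

⟨V⟩ = ∫ V(x)·|ψ|² dx.
Every integrand reduces to terms xʲ·e^(−2βx) on [0, ∞); use ∫₀^∞ xʲ·e^(−2βx) dx = j!/(2β)^(j+1).
⟨V⟩ = 0.31758.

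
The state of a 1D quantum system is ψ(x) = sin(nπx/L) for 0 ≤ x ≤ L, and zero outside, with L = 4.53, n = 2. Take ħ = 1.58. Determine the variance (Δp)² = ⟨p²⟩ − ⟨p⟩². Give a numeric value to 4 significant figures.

Compute ⟨p⟩ and ⟨p²⟩ separately; (Δp)² = ⟨p²⟩ − ⟨p⟩².
d/dx sin(nπx/L) = (nπ/L)·cos(nπx/L) and d²/dx² sin(nπx/L) = −(nπ/L)²·sin(nπx/L); on 0 ≤ x ≤ L, ∫sin²(nπx/L) dx = L/2 and ∫sin(nπx/L)·cos(nπx/L) dx = 0.
Normalization: ∫|ψ|² dx = 2.2650.
⟨p⟩ = 0.0000 and ⟨p²⟩ = 4.8026.
(Δp)² = 4.8026 − (0.0000)² = 4.8026.

4.803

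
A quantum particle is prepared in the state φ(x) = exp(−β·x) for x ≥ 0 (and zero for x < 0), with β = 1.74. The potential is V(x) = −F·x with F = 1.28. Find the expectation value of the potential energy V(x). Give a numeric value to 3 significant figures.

⟨V⟩ = ∫ V(x)·|φ|² dx / ∫|φ|² dx.
Every integrand reduces to terms xʲ·e^(−2βx) on [0, ∞); use ∫₀^∞ xʲ·e^(−2βx) dx = j!/(2β)^(j+1).
State is unnormalized: ∫|φ|² dx = 0.28736, and ∫φ*·V(x)·φ dx = -0.10569, so ⟨V⟩ = -0.10569 / 0.28736.
⟨V⟩ = -0.36782.

-0.368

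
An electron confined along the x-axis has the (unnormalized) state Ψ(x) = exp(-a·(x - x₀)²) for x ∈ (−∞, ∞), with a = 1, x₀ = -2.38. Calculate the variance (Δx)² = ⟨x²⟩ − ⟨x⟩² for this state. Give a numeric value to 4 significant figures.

0.2500

Compute ⟨x⟩ and ⟨x²⟩ separately, then (Δx)² = ⟨x²⟩ − ⟨x⟩².
Gaussian moments (u = x − x₀): ∫u^(2j)·e^(−2au²) du = (2j−1)!!/(4a)^j · √(π/(2a)), odd powers integrate to 0; here √(π/(2a)) = 1.2533.
Normalization: ∫|Ψ|² dx = 1.2533.
⟨x⟩ = -2.3800 and ⟨x²⟩ = 5.9144.
(Δx)² = 5.9144 − (-2.3800)² = 0.25000.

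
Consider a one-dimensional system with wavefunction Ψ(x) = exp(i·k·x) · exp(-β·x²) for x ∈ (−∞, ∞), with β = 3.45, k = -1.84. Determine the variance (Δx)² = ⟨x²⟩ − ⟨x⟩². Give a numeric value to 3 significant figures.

0.0725

Compute ⟨x⟩ and ⟨x²⟩ separately, then (Δx)² = ⟨x²⟩ − ⟨x⟩².
Gaussian moments: ∫x^(2j)·e^(−2βx²) dx = (2j−1)!!/(4β)^j · √(π/(2β)), odd powers integrate to 0; here √(π/(2β)) = 0.67476.
Normalization: ∫|Ψ|² dx = 0.67476.
⟨x⟩ = 0.0000 and ⟨x²⟩ = 0.072464.
(Δx)² = 0.072464 − (0.0000)² = 0.072464.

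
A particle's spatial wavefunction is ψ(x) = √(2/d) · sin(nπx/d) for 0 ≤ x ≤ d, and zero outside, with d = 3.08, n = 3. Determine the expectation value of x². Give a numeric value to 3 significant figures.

3.11

⟨x²⟩ = ∫ x²·|ψ|² dx (integrals over the domain).
With sin²θ = (1 − cos2θ)/2 on 0 ≤ x ≤ d: ∫sin²(nπx/d) dx = d/2, ∫x·sin²(nπx/d) dx = d²/4, ∫x²·sin²(nπx/d) dx = d³·(1/6 − 1/(4n²π²)); higher powers xᵏ the same way, integrating xᵏ·cos(2nπx/d) by parts.
⟨x²⟩ = 3.1087.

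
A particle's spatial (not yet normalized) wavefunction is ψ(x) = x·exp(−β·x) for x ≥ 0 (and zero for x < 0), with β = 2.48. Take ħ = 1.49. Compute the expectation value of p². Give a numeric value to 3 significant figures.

13.7

p² ψ = −ħ² d²ψ/dx²; ⟨p²⟩ = −ħ² ∫ ψ*·ψ'' dx / ∫|ψ|² dx.
Differentiate x·exp(−β·x) with the product rule; every integrand then reduces to terms xʲ·e^(−2βx) on [0, ∞), with ∫₀^∞ xʲ·e^(−2βx) dx = j!/(2β)^(j+1).
State is unnormalized: ∫|ψ|² dx = 0.016390, and ∫ψ*·(−ħ² ψ'') dx = 0.22380, so ⟨p²⟩ = 0.22380 / 0.016390.
⟨p²⟩ = 13.655.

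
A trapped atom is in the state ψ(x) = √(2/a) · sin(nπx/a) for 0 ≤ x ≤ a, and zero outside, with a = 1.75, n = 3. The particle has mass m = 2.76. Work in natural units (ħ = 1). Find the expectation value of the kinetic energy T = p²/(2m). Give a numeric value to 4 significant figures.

5.254

T = −(ħ²/2m) d²/dx², so ⟨T⟩ = −(ħ²/2m) ∫ ψ*·ψ'' dx; with m = 2.76.
d/dx sin(nπx/a) = (nπ/a)·cos(nπx/a) and d²/dx² sin(nπx/a) = −(nπ/a)²·sin(nπx/a); on 0 ≤ x ≤ a, ∫sin²(nπx/a) dx = a/2 and ∫sin(nπx/a)·cos(nπx/a) dx = 0.
⟨T⟩ = 5.2544.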